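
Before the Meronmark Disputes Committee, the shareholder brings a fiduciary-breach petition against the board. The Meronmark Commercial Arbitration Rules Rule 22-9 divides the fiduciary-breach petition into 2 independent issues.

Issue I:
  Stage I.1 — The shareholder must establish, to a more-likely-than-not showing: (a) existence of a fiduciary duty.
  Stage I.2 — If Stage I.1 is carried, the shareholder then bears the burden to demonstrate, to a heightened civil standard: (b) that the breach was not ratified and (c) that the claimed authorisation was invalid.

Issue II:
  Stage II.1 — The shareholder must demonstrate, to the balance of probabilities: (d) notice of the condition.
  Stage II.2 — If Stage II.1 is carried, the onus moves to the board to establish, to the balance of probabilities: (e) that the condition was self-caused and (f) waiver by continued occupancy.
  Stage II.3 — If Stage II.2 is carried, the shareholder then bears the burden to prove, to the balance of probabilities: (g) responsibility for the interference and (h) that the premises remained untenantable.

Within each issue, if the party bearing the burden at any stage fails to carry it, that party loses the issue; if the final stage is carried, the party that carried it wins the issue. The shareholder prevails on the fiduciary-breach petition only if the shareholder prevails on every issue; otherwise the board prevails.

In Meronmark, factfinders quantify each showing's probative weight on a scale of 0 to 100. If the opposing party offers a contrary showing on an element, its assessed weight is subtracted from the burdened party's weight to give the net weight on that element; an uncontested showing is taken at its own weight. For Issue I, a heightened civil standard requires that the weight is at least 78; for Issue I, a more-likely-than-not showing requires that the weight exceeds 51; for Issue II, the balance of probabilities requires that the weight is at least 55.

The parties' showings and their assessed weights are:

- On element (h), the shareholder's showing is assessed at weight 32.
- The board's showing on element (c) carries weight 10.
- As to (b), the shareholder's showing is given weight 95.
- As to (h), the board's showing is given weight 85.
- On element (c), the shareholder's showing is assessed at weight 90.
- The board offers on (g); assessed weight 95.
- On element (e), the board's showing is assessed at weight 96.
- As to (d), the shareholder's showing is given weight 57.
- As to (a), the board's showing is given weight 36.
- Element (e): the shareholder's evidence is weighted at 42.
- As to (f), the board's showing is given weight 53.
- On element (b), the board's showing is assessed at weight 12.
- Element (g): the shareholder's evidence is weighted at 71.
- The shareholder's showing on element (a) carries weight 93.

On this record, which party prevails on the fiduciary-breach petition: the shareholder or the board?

shareholder

— Issue I —
Stage I.1 — burden on shareholder; standard: a more-likely-than-not showing (weight exceeds 51).
    (a): 93 − 36 = 57 > 51 [met]
  Stage I.1 carried; the burden remains with the shareholder.
Stage I.2 — burden on shareholder; standard: a heightened civil standard (weight is at least 78).
    (b): 95 − 12 = 83 ≥ 78 [met]
    (c): 90 − 10 = 80 ≥ 78 [met]
  Stage I.2 carried; the final stage is satisfied.
With every stage satisfied, the shareholder prevails on this issue.
— Issue II —
Stage II.1 (shareholder, the balance of probabilities, weight is at least 55): (d) 57 ≥ 55 — meets.
  All elements met. The burden passes to the board.
Stage II.2 (board, the balance of probabilities, weight is at least 55): (e) net 96−42=54 < 55 — fails; (f) 53 < 55 — fails.
  Not every element is met, so the board fails to carry Stage II.2.
So the shareholder prevails on this issue.
Per-issue: Issue I → shareholder; Issue II → shareholder. The shareholder must prevail on every issue; overall, the shareholder prevails.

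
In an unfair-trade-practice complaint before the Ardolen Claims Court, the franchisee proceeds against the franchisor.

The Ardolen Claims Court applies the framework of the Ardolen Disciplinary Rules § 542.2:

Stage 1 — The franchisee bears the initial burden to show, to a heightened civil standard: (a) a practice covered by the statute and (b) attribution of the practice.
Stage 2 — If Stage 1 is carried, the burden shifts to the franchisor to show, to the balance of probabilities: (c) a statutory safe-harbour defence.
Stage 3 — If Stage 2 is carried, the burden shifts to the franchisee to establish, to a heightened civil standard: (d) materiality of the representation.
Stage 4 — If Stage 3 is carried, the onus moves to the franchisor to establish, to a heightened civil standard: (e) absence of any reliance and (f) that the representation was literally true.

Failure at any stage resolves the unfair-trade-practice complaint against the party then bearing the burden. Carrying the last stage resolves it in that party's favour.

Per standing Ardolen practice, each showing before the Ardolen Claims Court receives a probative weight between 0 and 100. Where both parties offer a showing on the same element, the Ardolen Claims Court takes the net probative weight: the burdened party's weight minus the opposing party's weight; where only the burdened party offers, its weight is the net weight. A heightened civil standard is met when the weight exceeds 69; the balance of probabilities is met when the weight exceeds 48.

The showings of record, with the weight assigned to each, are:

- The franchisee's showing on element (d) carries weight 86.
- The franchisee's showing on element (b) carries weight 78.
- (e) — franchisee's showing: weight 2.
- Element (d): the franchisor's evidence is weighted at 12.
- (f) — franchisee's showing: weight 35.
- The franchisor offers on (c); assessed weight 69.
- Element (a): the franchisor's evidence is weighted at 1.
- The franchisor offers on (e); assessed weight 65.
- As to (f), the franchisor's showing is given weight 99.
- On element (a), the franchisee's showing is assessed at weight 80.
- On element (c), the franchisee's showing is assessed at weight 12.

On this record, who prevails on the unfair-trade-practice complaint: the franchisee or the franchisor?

franchisee

Stage 1 (franchisee, a heightened civil standard, weight exceeds 69): (a) net 80−1=79 > 69 — meets; (b) 78 > 69 — meets.
  All elements met. The burden passes to the franchisor.
Stage 2 (franchisor, the balance of probabilities, weight exceeds 48): (c) net 69−12=57 > 48 — meets.
  The franchisor carries Stage 2; the franchisee now bears the burden.
Stage 3 (franchisee, a heightened civil standard, weight exceeds 69): (d) net 86−12=74 > 69 — meets.
  Stage 3 carried; the burden shifts to the franchisor.
Stage 4 (franchisor, a heightened civil standard, weight exceeds 69): (e) net 65−2=63 ≤ 69 — fails; (f) net 99−35=64 ≤ 69 — fails.
  Not every element is met, so the franchisor fails to carry Stage 4.
The analysis ends at Stage 4; the franchisee prevails.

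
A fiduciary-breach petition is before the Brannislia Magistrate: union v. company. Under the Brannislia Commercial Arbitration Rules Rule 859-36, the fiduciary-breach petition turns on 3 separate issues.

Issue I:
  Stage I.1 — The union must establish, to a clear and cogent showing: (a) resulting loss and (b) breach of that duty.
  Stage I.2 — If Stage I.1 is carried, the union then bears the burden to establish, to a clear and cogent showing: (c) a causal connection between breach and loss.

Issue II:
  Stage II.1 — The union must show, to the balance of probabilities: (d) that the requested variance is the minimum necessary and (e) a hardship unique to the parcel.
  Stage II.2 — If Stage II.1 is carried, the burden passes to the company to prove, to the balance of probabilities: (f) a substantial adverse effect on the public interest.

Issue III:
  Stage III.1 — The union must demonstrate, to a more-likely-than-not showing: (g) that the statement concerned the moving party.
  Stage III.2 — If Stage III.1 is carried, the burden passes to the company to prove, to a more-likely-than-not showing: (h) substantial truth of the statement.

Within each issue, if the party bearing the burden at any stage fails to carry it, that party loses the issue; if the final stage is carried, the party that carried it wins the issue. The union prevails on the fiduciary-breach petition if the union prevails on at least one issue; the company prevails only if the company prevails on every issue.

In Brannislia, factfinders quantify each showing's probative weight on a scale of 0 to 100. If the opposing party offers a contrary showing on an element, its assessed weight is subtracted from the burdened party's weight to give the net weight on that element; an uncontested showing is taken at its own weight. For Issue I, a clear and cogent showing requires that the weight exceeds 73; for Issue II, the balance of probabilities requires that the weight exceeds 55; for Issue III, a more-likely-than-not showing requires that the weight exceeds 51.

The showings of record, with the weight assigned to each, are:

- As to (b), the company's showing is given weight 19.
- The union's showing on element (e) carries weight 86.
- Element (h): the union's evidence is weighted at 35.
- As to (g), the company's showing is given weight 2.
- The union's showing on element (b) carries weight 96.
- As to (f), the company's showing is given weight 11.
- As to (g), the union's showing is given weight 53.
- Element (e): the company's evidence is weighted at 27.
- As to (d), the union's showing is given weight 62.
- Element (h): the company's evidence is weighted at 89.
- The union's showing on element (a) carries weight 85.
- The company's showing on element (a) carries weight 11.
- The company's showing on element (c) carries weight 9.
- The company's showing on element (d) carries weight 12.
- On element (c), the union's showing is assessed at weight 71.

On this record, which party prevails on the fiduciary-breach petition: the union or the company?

company

— Issue I —
Stage I.1 — burden on union; standard: a clear and cogent showing (weight exceeds 73).
    (a): 85 − 11 = 74 > 73 [met]
    (b): 96 − 19 = 77 > 73 [met]
  All elements met. The union retains the burden for Stage I.2.
Stage I.2 — burden on union; standard: a clear and cogent showing (weight exceeds 73).
    (c): 71 − 9 = 62 ≤ 73 [not met]
  Stage I.2 not carried; the union fails its burden.
The company prevails on this issue.
— Issue II —
Stage II.1 — burden on union; standard: the balance of probabilities (weight exceeds 55).
    (d): 62 − 12 = 50 ≤ 55 [not met]
    (e): 86 − 27 = 59 > 55 [met]
  The union does not carry Stage II.1.
The analysis ends at Stage II.1; the company prevails on this issue.
— Issue III —
Stage III.1 — burden on union; standard: a more-likely-than-not showing (weight exceeds 51).
    (g): 53 − 2 = 51 ≤ 51 [not met]
  The union does not carry Stage III.1.
The analysis ends at Stage III.1; the company prevails on this issue.
Per-issue: Issue I → company; Issue II → company; Issue III → company. The union must prevail on at least one issue; overall, the company prevails.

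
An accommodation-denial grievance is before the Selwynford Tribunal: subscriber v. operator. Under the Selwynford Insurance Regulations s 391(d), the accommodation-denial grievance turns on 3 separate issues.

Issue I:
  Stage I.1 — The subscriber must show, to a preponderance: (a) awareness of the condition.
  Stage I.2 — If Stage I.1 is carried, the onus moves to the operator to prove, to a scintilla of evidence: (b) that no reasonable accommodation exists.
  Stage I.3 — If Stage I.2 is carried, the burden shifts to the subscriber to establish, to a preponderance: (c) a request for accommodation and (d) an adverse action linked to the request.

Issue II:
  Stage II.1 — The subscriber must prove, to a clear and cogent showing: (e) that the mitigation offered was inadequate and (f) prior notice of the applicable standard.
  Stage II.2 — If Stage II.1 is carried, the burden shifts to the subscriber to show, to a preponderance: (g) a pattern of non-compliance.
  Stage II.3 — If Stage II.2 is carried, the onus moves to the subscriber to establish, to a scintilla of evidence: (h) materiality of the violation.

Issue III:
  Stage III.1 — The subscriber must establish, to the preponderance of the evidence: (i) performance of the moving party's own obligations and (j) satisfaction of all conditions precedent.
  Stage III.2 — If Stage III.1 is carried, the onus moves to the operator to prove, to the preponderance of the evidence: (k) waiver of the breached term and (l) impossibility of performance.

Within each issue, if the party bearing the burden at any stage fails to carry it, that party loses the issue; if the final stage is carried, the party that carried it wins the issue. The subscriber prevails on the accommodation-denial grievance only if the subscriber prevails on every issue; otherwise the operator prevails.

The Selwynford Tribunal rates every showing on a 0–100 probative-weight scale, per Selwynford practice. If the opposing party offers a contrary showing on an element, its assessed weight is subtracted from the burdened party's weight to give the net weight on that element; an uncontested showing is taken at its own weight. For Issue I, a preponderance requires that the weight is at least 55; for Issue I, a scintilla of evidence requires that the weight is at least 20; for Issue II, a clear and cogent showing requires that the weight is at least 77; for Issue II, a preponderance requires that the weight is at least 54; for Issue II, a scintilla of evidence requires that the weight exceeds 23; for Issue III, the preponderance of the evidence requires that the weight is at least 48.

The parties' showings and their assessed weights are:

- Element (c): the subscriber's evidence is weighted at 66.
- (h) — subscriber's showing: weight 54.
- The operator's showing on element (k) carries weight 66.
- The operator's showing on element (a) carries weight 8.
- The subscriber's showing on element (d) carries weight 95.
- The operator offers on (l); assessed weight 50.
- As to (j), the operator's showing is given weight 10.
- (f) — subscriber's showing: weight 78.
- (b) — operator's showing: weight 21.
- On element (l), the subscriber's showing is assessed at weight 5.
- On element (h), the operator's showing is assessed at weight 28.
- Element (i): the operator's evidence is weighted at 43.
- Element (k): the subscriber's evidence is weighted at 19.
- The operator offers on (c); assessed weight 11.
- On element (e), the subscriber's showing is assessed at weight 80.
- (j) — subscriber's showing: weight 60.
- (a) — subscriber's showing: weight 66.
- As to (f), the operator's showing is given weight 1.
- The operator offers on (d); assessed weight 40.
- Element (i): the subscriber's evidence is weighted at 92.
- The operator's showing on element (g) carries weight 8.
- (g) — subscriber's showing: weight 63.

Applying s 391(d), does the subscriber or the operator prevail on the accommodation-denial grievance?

— Issue I —
Stage I.1 (subscriber, a preponderance, weight is at least 55): (a) net 66−8=58 ≥ 55 — meets.
  The subscriber carries Stage I.1; the operator now bears the burden.
Stage I.2 (operator, a scintilla of evidence, weight is at least 20): (b) 21 ≥ 20 — meets.
  Stage I.2 is satisfied; the onus moves to the subscriber.
Stage I.3 (subscriber, a preponderance, weight is at least 55): (c) net 66−11=55 ≥ 55 — meets; (d) net 95−40=55 ≥ 55 — meets.
  All elements met at the final stage.
With every stage satisfied, the subscriber prevails on this issue.
— Issue II —
Stage II.1 — burden on subscriber; standard: a clear and cogent showing (weight is at least 77).
    (e): 80 ≥ 77 [met]
    (f): 78 − 1 = 77 ≥ 77 [met]
  Stage II.1 is satisfied; the subscriber continues to bear the burden.
Stage II.2 — burden on subscriber; standard: a preponderance (weight is at least 54).
    (g): 63 − 8 = 55 ≥ 54 [met]
  All elements met. The subscriber retains the burden for Stage II.3.
Stage II.3 — burden on subscriber; standard: a scintilla of evidence (weight exceeds 23).
    (h): 54 − 28 = 26 > 23 [met]
  All elements met at the final stage.
Every stage carried; the subscriber prevails on this issue.
— Issue III —
At Stage III.1 the subscriber must meet the preponderance of the evidence (weight is at least 48): on (i) the weight is 92 less the opposing 43 gives net 49, which does reach 48, so (i) meets the standard; on (j) the weight is 60 less the opposing 10 gives net 50, which does reach 48, so (j) meets the standard.
  All elements met. The burden passes to the operator.
At Stage III.2 the operator must meet the preponderance of the evidence (weight is at least 48): on (k) the weight is 66 less the opposing 19 gives net 47, < 48, so (k) does not meet the standard; on (l) the weight is 50 less the opposing 5 gives net 45, which does not reach 48, so (l) does not meet the standard.
  Stage III.2 not carried; the operator fails its burden.
The analysis ends at Stage III.2; the subscriber prevails on this issue.
Per-issue: Issue I → subscriber; Issue II → subscriber; Issue III → subscriber. The subscriber must prevail on every issue; overall, the subscriber prevails.

subscriber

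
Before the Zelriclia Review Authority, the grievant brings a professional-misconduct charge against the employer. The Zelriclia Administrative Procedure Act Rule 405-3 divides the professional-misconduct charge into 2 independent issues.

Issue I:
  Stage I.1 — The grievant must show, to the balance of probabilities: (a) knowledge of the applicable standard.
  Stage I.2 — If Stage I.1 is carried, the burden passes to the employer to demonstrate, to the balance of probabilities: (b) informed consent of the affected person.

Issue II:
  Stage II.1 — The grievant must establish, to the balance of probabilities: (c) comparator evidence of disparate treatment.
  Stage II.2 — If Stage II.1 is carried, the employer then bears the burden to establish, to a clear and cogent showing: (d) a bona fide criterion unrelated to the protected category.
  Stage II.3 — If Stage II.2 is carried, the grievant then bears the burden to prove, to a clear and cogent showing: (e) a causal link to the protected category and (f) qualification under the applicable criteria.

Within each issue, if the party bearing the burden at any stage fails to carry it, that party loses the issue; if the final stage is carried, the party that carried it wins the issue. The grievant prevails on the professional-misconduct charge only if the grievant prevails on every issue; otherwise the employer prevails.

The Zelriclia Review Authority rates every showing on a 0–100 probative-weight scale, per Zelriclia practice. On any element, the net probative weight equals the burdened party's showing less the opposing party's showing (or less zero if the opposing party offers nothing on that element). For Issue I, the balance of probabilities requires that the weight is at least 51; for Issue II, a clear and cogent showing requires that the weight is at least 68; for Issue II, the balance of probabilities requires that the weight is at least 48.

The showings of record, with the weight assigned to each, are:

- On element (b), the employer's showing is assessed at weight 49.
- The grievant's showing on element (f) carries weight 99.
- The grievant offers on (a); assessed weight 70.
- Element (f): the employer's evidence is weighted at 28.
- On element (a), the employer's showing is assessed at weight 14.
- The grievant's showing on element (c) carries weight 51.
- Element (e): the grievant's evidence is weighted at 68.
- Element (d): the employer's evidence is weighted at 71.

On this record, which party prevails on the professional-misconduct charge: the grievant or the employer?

grievant

— Issue I —
At Stage I.1 the grievant must meet the balance of probabilities (weight is at least 51): on (a) the weight is 70 less the opposing 14 gives net 56, which does reach 51, so (a) meets the standard.
  Stage I.1 carried; the burden shifts to the employer.
At Stage I.2 the employer must meet the balance of probabilities (weight is at least 51): on (b) the weight is 49, < 51, so (b) does not meet the standard.
  The employer does not carry Stage I.2.
So the grievant prevails on this issue.
— Issue II —
Stage II.1 (grievant, the balance of probabilities, weight is at least 48): (c) 51 ≥ 48 — meets.
  Stage II.1 carried; the burden shifts to the employer.
Stage II.2 (employer, a clear and cogent showing, weight is at least 68): (d) 71 ≥ 68 — meets.
  Stage II.2 is satisfied; the onus moves to the grievant.
Stage II.3 (grievant, a clear and cogent showing, weight is at least 68): (e) 68 ≥ 68 — meets; (f) net 99−28=71 ≥ 68 — meets.
  Stage II.3 carried; the final stage is satisfied.
Every stage carried; the grievant prevails on this issue.
Per-issue: Issue I → grievant; Issue II → grievant. The grievant must prevail on every issue; overall, the grievant prevails.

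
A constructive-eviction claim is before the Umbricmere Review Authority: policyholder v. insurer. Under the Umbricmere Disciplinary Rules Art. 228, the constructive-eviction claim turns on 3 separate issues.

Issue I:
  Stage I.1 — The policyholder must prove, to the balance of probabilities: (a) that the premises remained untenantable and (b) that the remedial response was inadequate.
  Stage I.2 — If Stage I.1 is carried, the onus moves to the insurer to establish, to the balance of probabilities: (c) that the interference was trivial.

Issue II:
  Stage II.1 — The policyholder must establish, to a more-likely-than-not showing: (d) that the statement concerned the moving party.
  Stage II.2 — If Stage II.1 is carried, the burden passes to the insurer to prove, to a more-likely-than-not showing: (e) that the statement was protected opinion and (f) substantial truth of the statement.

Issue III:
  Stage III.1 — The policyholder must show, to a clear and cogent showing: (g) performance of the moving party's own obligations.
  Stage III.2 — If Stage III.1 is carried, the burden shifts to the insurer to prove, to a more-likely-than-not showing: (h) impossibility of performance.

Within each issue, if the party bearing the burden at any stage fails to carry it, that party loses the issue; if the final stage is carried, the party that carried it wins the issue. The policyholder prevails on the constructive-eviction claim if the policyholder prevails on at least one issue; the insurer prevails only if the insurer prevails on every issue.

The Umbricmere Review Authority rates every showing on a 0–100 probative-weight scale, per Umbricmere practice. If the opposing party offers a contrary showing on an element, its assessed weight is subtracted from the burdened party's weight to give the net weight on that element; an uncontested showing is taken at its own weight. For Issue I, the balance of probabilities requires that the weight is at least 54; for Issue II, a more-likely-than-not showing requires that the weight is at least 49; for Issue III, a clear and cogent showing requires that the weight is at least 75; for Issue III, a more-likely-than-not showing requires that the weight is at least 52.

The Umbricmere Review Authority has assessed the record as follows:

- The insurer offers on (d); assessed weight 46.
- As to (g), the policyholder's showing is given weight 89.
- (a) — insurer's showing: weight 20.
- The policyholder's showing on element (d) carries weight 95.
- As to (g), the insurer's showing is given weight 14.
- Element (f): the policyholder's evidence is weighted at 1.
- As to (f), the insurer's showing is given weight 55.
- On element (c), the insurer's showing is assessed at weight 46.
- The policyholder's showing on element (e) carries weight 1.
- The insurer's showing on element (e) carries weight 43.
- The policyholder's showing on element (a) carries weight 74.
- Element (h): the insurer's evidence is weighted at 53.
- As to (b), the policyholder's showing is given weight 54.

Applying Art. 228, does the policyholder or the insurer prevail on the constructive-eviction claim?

— Issue I —
Stage I.1 (policyholder, the balance of probabilities, weight is at least 54): (a) net 74−20=54 ≥ 54 — meets; (b) 54 ≥ 54 — meets.
  The policyholder carries Stage I.1; the insurer now bears the burden.
Stage I.2 (insurer, the balance of probabilities, weight is at least 54): (c) 46 < 54 — fails.
  The insurer does not carry Stage I.2.
The analysis ends at Stage I.2; the policyholder prevails on this issue.
— Issue II —
At Stage II.1 the policyholder must meet a more-likely-than-not showing (weight is at least 49): on (d) the weight is 95 less the opposing 46 gives net 49, which does reach 49, so (d) meets the standard.
  Stage II.1 carried; the burden shifts to the insurer.
At Stage II.2 the insurer must meet a more-likely-than-not showing (weight is at least 49): on (e) the weight is 43 less the opposing 1 gives net 42, < 49, so (e) does not meet the standard; on (f) the weight is 55 less the opposing 1 gives net 54, ≥ 49, so (f) meets the standard.
  The insurer does not carry Stage II.2.
The policyholder prevails on this issue.
— Issue III —
Stage III.1 — burden on policyholder; standard: a clear and cogent showing (weight is at least 75).
    (g): 89 − 14 = 75 ≥ 75 [met]
  The policyholder carries Stage III.1; the insurer now bears the burden.
Stage III.2 — burden on insurer; standard: a more-likely-than-not showing (weight is at least 52).
    (h): 53 ≥ 52 [met]
  All elements met at the final stage.
With every stage satisfied, the insurer prevails on this issue.
Per-issue: Issue I → policyholder; Issue II → policyholder; Issue III → insurer. The policyholder must prevail on at least one issue; overall, the policyholder prevails.

policyholder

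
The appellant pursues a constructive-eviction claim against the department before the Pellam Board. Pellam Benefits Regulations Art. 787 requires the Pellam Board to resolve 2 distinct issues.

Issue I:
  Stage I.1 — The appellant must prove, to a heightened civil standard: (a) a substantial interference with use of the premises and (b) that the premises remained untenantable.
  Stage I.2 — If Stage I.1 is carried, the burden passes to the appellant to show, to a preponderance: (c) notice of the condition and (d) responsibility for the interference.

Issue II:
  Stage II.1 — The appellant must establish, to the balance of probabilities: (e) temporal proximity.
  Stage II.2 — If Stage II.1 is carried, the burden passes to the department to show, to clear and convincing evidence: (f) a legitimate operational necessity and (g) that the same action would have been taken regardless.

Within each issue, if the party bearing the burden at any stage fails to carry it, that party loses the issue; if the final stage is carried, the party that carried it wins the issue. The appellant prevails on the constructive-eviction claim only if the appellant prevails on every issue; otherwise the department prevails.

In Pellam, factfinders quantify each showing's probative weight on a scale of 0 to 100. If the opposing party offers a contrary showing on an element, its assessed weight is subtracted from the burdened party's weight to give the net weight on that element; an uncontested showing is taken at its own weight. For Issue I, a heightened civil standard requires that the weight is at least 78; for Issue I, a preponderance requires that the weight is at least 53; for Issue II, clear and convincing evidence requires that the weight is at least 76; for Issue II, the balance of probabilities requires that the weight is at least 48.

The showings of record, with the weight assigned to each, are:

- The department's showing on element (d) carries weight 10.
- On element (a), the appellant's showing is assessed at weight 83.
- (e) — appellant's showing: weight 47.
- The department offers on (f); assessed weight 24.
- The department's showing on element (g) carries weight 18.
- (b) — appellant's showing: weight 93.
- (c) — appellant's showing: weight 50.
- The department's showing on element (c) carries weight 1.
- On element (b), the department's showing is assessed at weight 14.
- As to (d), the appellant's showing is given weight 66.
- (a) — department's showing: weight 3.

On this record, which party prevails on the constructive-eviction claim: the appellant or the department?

— Issue I —
Stage I.1 (appellant, a heightened civil standard, weight is at least 78): (a) net 83−3=80 ≥ 78 — meets; (b) net 93−14=79 ≥ 78 — meets.
  Stage I.1 carried; the burden remains with the appellant.
Stage I.2 (appellant, a preponderance, weight is at least 53): (c) net 50−1=49 < 53 — fails; (d) net 66−10=56 ≥ 53 — meets.
  The appellant does not carry Stage I.2.
So the department prevails on this issue.
— Issue II —
Stage II.1 (appellant, the balance of probabilities, weight is at least 48): (e) 47 < 48 — fails.
  Stage II.1 not carried; the appellant fails its burden.
The department prevails on this issue.
Per-issue: Issue I → department; Issue II → department. The appellant must prevail on every issue; overall, the department prevails.

department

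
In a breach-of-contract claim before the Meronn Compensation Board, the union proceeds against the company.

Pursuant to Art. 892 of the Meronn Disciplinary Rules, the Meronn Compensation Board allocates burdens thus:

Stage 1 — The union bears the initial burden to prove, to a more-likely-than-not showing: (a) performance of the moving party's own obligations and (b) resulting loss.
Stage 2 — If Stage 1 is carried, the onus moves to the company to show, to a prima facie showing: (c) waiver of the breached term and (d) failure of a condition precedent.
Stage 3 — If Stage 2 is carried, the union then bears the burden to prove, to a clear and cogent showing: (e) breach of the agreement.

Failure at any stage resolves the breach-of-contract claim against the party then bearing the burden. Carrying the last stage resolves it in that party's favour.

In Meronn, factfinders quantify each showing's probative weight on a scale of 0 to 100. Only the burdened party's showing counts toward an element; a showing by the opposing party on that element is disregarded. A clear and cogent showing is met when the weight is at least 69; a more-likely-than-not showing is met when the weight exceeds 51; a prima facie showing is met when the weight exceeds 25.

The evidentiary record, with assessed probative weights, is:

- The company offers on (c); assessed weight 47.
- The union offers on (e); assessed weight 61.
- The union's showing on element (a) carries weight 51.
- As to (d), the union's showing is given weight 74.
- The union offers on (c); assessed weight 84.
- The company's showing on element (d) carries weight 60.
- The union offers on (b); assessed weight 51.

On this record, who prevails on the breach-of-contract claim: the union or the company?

company

Stage 1 — burden on union; standard: a more-likely-than-not showing (weight exceeds 51).
    (a): 51 ≤ 51 [not met]
    (b): 51 ≤ 51 [not met]
  The union does not carry Stage 1.
The company prevails.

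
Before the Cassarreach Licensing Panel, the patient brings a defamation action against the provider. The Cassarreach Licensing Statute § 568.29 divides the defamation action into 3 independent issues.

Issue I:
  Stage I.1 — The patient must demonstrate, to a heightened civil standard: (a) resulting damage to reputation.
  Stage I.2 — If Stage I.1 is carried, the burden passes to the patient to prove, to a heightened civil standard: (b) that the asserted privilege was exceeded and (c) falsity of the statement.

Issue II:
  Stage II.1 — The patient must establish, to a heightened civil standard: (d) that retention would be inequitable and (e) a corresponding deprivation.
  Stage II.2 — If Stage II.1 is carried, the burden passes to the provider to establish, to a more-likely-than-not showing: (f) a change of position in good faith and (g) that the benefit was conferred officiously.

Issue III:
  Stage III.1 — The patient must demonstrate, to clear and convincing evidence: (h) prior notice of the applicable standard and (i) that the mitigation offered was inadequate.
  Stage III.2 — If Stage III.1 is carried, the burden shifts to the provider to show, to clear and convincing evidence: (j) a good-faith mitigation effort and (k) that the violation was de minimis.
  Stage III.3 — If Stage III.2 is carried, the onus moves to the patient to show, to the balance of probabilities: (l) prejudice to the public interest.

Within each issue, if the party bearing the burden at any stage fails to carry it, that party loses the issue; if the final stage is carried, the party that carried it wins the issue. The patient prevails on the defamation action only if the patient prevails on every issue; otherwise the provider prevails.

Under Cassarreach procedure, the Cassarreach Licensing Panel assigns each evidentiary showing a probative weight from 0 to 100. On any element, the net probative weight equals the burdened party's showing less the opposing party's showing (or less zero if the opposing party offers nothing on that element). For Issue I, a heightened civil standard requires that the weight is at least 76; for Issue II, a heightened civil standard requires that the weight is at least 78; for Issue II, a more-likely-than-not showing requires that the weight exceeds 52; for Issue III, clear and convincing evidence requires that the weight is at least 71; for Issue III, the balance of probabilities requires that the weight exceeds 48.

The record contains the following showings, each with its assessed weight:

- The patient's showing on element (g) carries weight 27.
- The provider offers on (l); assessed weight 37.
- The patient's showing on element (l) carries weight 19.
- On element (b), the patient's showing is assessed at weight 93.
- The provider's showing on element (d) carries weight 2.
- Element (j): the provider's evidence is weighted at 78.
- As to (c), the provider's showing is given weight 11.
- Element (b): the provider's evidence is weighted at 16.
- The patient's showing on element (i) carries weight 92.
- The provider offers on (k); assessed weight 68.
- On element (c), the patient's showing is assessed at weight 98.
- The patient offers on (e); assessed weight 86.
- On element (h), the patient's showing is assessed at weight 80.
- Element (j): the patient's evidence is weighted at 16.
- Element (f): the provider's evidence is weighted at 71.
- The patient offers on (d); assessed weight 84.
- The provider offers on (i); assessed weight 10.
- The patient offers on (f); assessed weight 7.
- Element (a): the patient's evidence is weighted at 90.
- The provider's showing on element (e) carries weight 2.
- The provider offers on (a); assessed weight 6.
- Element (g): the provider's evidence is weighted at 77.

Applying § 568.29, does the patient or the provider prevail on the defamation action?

— Issue I —
At Stage I.1 the patient must meet a heightened civil standard (weight is at least 76): on (a) the weight is 90 less the opposing 6 gives net 84, which does reach 76, so (a) meets the standard.
  Stage I.1 carried; the burden remains with the patient.
At Stage I.2 the patient must meet a heightened civil standard (weight is at least 76): on (b) the weight is 93 less the opposing 16 gives net 77, which does reach 76, so (b) meets the standard; on (c) the weight is 98 less the opposing 11 gives net 87, which does reach 76, so (c) meets the standard.
  Stage I.2 carried; the final stage is satisfied.
Every stage carried; the patient prevails on this issue.
— Issue II —
Stage II.1 (patient, a heightened civil standard, weight is at least 78): (d) net 84−2=82 ≥ 78 — meets; (e) net 86−2=84 ≥ 78 — meets.
  Stage II.1 is satisfied; the onus moves to the provider.
Stage II.2 (provider, a more-likely-than-not showing, weight exceeds 52): (f) net 71−7=64 > 52 — meets; (g) net 77−27=50 ≤ 52 — fails.
  Not every element is met, so the provider fails to carry Stage II.2.
The analysis ends at Stage II.2; the patient prevails on this issue.
— Issue III —
Stage III.1 (patient, clear and convincing evidence, weight is at least 71): (h) 80 ≥ 71 — meets; (i) net 92−10=82 ≥ 71 — meets.
  Stage III.1 carried; the burden shifts to the provider.
Stage III.2 (provider, clear and convincing evidence, weight is at least 71): (j) net 78−16=62 < 71 — fails; (k) 68 < 71 — fails.
  Not every element is met, so the provider fails to carry Stage III.2.
So the patient prevails on this issue.
Per-issue: Issue I → patient; Issue II → patient; Issue III → patient. The patient must prevail on every issue; overall, the patient prevails.

patient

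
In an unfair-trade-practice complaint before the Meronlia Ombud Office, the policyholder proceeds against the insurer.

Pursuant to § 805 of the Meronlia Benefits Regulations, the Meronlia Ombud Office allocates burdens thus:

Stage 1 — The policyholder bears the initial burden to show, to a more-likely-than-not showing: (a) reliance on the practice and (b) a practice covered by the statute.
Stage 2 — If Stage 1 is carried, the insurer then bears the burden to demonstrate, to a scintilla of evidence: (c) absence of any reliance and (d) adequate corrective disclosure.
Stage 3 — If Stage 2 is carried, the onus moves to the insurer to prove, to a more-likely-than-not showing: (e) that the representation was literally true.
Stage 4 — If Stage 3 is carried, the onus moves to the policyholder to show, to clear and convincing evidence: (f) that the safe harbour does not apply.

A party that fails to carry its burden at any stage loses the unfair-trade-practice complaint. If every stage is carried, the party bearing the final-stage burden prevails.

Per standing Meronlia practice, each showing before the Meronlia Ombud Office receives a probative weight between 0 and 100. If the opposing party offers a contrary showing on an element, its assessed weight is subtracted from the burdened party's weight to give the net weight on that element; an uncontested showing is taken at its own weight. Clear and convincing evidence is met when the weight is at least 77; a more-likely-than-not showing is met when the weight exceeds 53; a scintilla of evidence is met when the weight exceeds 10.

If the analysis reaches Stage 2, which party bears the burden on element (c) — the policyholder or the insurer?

Stage 2's rule assigns the burden to the insurer (to a scintilla of evidence).

insurer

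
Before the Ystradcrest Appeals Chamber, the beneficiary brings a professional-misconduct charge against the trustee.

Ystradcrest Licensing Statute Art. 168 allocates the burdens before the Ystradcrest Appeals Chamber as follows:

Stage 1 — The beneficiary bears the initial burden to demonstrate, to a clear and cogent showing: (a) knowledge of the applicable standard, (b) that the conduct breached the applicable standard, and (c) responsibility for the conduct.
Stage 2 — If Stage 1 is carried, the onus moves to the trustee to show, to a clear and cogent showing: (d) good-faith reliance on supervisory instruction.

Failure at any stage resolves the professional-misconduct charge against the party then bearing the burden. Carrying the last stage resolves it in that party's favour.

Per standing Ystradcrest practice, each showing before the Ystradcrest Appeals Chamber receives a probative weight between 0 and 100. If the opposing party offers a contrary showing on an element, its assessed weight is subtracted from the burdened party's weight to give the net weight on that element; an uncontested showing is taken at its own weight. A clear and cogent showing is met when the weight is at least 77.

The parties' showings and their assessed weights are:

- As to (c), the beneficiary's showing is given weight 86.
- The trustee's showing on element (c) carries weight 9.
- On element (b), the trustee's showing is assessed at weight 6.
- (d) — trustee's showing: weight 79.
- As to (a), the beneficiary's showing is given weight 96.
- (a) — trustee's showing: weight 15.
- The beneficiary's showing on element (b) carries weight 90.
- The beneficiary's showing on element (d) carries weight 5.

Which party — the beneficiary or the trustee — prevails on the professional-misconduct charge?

beneficiary

Stage 1 (beneficiary, a clear and cogent showing, weight is at least 77): (a) net 96−15=81 ≥ 77 — meets; (b) net 90−6=84 ≥ 77 — meets; (c) net 86−9=77 ≥ 77 — meets.
  Stage 1 carried; the burden shifts to the trustee.
Stage 2 (trustee, a clear and cogent showing, weight is at least 77): (d) net 79−5=74 < 77 — fails.
  Stage 2 not carried; the trustee fails its burden.
The beneficiary prevails.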